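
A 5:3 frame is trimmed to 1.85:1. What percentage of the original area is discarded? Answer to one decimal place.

1.85:1 is wider than 5:3, so the crop keeps the full width and trims the height.
(1.667)/(1.850) ≈ 0.901 of the area survives, leaving 9.91% discarded.

9.9%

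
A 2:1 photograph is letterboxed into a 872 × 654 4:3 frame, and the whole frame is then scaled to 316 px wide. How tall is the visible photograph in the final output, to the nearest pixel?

At 872×654 the photograph is width-limited, so height = 872 × 1/2 ≈ 436.00 px.
The frame scales by 316/872 = 0.3624; 436.00 × 0.3624 ≈ 158.00 px.

158 px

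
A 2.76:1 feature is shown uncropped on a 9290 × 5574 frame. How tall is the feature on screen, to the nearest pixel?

Since 2.760 > 1.667, the feature is width-limited.
That makes the image 3365.94 px tall (9290 / 2.760).

3366 px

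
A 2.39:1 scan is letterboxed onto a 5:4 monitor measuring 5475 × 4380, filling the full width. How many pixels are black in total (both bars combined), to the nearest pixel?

11438397 pixels

Content height = 5475 / 2.390 ≈ 2290.7950 px.
Leftover height: 4380 − 2290.7950 = 2089.2050 px.
That's 2089.2050 × 5475 ≈ 11438397 black pixels.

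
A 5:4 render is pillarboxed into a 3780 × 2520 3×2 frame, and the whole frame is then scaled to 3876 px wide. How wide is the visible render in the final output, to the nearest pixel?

3230 px

Fitted into 3780×2520, the render spans the height; its width is 2520 × 5/4 ≈ 3150.00 px.
Resizing to 3876 px wide multiplies everything by 1.0254: 3150.00 → 3230.00 px.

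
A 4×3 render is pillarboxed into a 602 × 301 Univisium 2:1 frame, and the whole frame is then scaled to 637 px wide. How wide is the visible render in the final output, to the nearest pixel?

Fitted into 602×301, the render spans the height; its width is 301 × 4/3 ≈ 401.33 px.
Scaling 602 → 637 is ×1.0581, so the width becomes 401.33 × 1.0581 ≈ 424.67 px.

425 px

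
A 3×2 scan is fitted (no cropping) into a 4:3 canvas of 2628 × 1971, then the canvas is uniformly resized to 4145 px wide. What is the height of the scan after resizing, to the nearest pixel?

Fitted into 2628×1971, the scan spans the width; its height is 2628 × 2/3 ≈ 1752.00 px.
Resizing to 4145 px wide multiplies everything by 1.5772: 1752.00 → 2763.33 px.

2763 px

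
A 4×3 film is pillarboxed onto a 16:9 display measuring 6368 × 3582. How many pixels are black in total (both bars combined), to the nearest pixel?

4×3 (1.333) < 16:9 (1.778), so the film fills the height.
Content width = 3582 × 4/3 ≈ 4776.0000 px.
Leftover width: 6368 − 4776.0000 = 1592.0000 px.
Bar area = 1592.0000 × 3582 ≈ 5702544 px.

5702544 pixels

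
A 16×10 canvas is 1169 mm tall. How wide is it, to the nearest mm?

1870 mm

Width = 1169 / 10 × 16 = 1870.40.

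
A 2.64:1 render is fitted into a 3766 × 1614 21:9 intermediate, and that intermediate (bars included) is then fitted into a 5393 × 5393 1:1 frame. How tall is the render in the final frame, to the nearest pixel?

2.64:1 in 3766×1614: fills the width, so the render is 3766.00 × 1426.52.
The 21:9 canvas is width-limited in 5393×5393, giving 5393.00 × 2311.29; scale factor 1.4320.
So the render's height is 1426.52 × 1.4320 ≈ 2042.80.

2043 px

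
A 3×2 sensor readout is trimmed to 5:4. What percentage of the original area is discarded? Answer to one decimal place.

5:4 is narrower than 3×2, so the crop keeps the full height and trims the width.
Fraction kept = (1.250)/(1.500) ≈ 83.33%, so 16.67% is lost.

16.7%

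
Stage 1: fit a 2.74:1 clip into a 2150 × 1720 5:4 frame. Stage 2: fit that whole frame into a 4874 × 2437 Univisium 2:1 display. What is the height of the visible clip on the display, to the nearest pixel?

2.74:1 in 2150×1720: fills the width, so the clip is 2150.00 × 784.67.
5:4 in 4874×2437: fills the height, so the intermediate becomes 3046.25 × 2437.00 — a scale of ×1.4169.
Applying the same ×1.4169: 784.67 → 1111.77.

1112 px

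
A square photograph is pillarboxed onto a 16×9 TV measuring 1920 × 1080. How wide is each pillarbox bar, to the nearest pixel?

420 px

square (1.000) < 16×9 (1.778), so the photograph fills the height.
The photograph is 1080 × 1/1 ≈ 1080.00 px wide.
Black = 1920 − 1080.00 = 840.00 px, or 420.00 per bar.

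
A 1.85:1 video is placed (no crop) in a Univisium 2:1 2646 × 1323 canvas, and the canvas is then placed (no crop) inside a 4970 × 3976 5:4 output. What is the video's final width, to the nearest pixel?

4597 px

Inside the 2646×1323 canvas the video is height-limited at 2447.55 × 1323.00.
Second fit — the Univisium 2:1 canvas into 4970×3976 spans the width: 4970.00 × 2485.00 (×1.8783 from 2646×1323).
The video scales with it: width 2447.55 × 1.8783 ≈ 4597.25.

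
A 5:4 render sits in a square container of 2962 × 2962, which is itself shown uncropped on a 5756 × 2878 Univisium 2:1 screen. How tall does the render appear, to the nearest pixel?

2302 px

First fit — 5:4 into 2962×2962 spans the width: 2962.00 × 2369.60.
square in 5756×2878: fills the height, so the intermediate becomes 2878.00 × 2878.00 — a scale of ×0.9716.
The render scales with it: height 2369.60 × 0.9716 ≈ 2302.40.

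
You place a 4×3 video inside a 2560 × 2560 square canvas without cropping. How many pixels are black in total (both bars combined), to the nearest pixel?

1638400 pixels

4×3 is wider than square, so it spans the full width.
Content height = 2560 × 3/4 ≈ 1920.0000 px.
Black = 2560 − 1920.0000 = 640.0000 px.
Bar area = 640.0000 × 2560 ≈ 1638400 px.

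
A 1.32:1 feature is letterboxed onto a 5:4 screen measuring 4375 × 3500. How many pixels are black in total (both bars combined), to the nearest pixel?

Since 1.320 > 1.250, the feature is width-limited.
That makes the image 3314.3939 px tall (4375 / 1.320).
Leftover height: 3500 − 3314.3939 = 185.6061 px.
Bar area = 185.6061 × 4375 ≈ 812027 px.

812027 pixels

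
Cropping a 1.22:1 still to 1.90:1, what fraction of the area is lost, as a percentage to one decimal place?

35.8%

The width stays; only height is cut (since 1.90:1 is wider than 1.22:1).
(1.220)/(1.900) ≈ 0.642 of the area survives, leaving 35.79% discarded.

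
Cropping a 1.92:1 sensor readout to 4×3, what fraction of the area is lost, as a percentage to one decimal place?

30.6%

Going from 1.92:1 to 4×3 means cutting width while keeping height.
Fraction kept = (1.333)/(1.920) ≈ 69.44%, so 30.56% is lost.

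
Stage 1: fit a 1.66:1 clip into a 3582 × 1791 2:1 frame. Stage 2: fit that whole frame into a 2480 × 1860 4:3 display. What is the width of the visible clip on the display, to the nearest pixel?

Inside the 3582×1791 canvas the clip is height-limited at 2973.06 × 1791.00.
Second fit — the 2:1 canvas into 2480×1860 spans the width: 2480.00 × 1240.00 (×0.6924 from 3582×1791).
The clip scales with it: width 2973.06 × 0.6924 ≈ 2058.40.

2058 px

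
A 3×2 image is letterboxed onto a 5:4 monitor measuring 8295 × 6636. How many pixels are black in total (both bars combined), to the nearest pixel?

3×2 is wider than 5:4, so it spans the full width.
That makes the image 5530.0000 px tall (8295 × 2/3).
6636 − 5530.0000 = 1106.0000 px of bars.
Bar area = 1106.0000 × 8295 ≈ 9174270 px.

9174270 pixels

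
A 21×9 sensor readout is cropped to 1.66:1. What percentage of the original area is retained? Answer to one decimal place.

1.66:1 is narrower than 21×9, so the crop keeps the full height and trims the width.
(1.660)/(2.333) ≈ 0.711 of the area survives.

71.1%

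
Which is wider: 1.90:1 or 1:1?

1.90:1

1.9 and 1; 1.9 > 1.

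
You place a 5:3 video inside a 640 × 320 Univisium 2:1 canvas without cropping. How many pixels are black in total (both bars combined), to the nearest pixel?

34133 pixels

Since 1.667 < 2.000, the video is height-limited.
Content width = 320 × 5/3 ≈ 533.3333 px.
Black = 640 − 533.3333 = 106.6667 px.
Bar area = 106.6667 × 320 ≈ 34133 px.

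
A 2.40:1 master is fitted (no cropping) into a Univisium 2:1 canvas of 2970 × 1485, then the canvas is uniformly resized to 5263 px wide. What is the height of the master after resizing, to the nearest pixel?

At 2970×1485 the master is width-limited, so height = 2970 / 2.400 ≈ 1237.50 px.
Resizing to 5263 px wide multiplies everything by 1.7721: 1237.50 → 2192.92 px.

2193 px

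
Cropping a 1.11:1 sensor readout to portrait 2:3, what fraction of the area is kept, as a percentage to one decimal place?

60.1%

portrait 2:3 is narrower than 1.11:1, so the crop keeps the full height and trims the width.
(0.667)/(1.110) ≈ 0.601 of the area survives.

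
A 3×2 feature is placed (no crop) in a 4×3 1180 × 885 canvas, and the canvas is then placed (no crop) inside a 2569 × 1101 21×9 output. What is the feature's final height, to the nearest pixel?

3×2 in 1180×885: fills the width, so the feature is 1180.00 × 786.67.
The 4×3 canvas is height-limited in 2569×1101, giving 1468.00 × 1101.00; scale factor 1.2441.
So the feature's height is 786.67 × 1.2441 ≈ 978.67.

979 px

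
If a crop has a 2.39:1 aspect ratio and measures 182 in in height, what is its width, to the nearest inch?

435 in

At 2.39:1, 182 × 2.390 ≈ 434.98.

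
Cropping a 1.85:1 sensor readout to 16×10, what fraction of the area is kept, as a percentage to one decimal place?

Going from 1.85:1 to 16×10 means cutting width while keeping height.
Fraction kept = (1.600)/(1.850) ≈ 86.49%.

86.5%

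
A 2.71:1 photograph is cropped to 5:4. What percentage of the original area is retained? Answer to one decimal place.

46.1%

5:4 is narrower than 2.71:1, so the crop keeps the full height and trims the width.
Fraction kept = (1.250)/(2.710) ≈ 46.13%.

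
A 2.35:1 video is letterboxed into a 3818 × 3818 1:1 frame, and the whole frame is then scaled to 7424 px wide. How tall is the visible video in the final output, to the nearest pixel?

3159 px

In the 3818×3818 frame the video fills the width: height = 3818 / 2.350 ≈ 1624.68 px.
Resizing to 7424 px wide multiplies everything by 1.9445: 1624.68 → 3159.15 px.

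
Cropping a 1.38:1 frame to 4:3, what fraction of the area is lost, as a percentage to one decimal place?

3.4%

Going from 1.38:1 to 4:3 means cutting width while keeping height.
Fraction kept = (1.333)/(1.380) ≈ 96.62%, so 3.38% is lost.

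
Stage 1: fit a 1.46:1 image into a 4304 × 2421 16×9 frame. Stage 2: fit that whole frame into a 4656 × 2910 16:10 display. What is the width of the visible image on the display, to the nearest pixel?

3824 px

Inside the 4304×2421 canvas the image is height-limited at 3534.66 × 2421.00.
Second fit — the 16×9 canvas into 4656×2910 spans the width: 4656.00 × 2619.00 (×1.0818 from 4304×2421).
So the image's width is 3534.66 × 1.0818 ≈ 3823.74.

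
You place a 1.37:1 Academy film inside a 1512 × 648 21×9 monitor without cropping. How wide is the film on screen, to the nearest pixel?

1.37:1 Academy (1.370) < 21×9 (2.333), so the film fills the height.
Content width = 648 × 1.370 ≈ 887.76 px.

888 px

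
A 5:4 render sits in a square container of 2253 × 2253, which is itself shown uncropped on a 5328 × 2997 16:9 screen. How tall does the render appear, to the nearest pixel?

5:4 in 2253×2253: fills the width, so the render is 2253.00 × 1802.40.
square in 5328×2997: fills the height, so the intermediate becomes 2997.00 × 2997.00 — a scale of ×1.3302.
So the render's height is 1802.40 × 1.3302 ≈ 2397.60.

2398 px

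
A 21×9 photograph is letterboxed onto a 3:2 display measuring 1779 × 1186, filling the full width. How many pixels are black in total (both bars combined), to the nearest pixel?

753534 pixels

That makes the image 762.4286 px tall (1779 × 9/21).
Leftover height: 1186 − 762.4286 = 423.5714 px.
That's 423.5714 × 1779 ≈ 753534 black pixels.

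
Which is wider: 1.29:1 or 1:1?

1.29 and 1; 1.29 > 1.

1.29:1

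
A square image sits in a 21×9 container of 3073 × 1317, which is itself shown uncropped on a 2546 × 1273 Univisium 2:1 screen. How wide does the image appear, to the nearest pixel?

1091 px

square in 3073×1317: fills the height, so the image is 1317.00 × 1317.00.
21×9 in 2546×1273: fills the width, so the intermediate becomes 2546.00 × 1091.14 — a scale of ×0.8285.
The image scales with it: width 1317.00 × 0.8285 ≈ 1091.14.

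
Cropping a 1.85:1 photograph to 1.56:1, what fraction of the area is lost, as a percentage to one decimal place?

15.7%

The height stays; only width is cut (since 1.56:1 is narrower than 1.85:1).
Area ratio = (1.560)/(1.850) = 84.32%; the remaining 15.68% is cropped out.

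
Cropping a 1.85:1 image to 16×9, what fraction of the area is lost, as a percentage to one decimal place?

Going from 1.85:1 to 16×9 means cutting width while keeping height.
Area ratio = (1.778)/(1.850) = 96.10%; the remaining 3.90% is cropped out.

3.9%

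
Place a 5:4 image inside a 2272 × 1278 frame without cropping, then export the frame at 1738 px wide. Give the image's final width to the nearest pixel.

1222 px

At 2272×1278 the image is height-limited, so width = 1278 × 5/4 ≈ 1597.50 px.
Scaling 2272 → 1738 is ×0.7650, so the width becomes 1597.50 × 0.7650 ≈ 1222.03 px.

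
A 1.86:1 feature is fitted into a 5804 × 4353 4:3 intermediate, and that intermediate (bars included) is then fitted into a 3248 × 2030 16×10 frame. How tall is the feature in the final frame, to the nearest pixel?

First fit — 1.86:1 into 5804×4353 spans the width: 5804.00 × 3120.43.
The 4:3 canvas is height-limited in 3248×2030, giving 2706.67 × 2030.00; scale factor 0.4663.
Applying the same ×0.4663: 3120.43 → 1455.20.

1455 px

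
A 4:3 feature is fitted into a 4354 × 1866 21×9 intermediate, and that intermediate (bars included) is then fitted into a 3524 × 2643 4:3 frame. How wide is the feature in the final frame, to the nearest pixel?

Inside the 4354×1866 canvas the feature is height-limited at 2488.00 × 1866.00.
The 21×9 canvas is width-limited in 3524×2643, giving 3524.00 × 1510.29; scale factor 0.8094.
So the feature's width is 2488.00 × 0.8094 ≈ 2013.71.

2014 px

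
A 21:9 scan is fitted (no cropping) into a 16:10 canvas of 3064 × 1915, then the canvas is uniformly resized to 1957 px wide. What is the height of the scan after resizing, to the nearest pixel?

At 3064×1915 the scan is width-limited, so height = 3064 × 9/21 ≈ 1313.14 px.
The frame scales by 1957/3064 = 0.6387; 1313.14 × 0.6387 ≈ 838.71 px.

839 px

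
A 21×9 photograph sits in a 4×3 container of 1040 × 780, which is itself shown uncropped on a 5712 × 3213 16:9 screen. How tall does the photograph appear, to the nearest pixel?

Inside the 1040×780 canvas the photograph is width-limited at 1040.00 × 445.71.
4×3 in 5712×3213: fills the height, so the intermediate becomes 4284.00 × 3213.00 — a scale of ×4.1192.
Applying the same ×4.1192: 445.71 → 1836.00.

1836 px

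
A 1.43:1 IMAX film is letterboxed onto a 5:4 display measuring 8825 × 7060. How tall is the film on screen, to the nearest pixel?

6171 px

1.43:1 IMAX is wider than 5:4, so it spans the full width.
Content height = 8825 / 1.430 ≈ 6171.33 px.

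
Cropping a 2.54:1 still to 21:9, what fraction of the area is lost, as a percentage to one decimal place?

8.1%

21:9 is narrower than 2.54:1, so the crop keeps the full height and trims the width.
(2.333)/(2.540) ≈ 0.919 of the area survives, leaving 8.14% discarded.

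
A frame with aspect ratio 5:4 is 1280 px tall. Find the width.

1280 × 5/4 = 1600.

1600 px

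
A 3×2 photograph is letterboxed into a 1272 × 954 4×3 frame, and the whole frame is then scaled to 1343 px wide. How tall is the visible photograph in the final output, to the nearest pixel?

In the 1272×954 frame the photograph fills the width: height = 1272 × 2/3 ≈ 848.00 px.
Scaling 1272 → 1343 is ×1.0558, so the height becomes 848.00 × 1.0558 ≈ 895.33 px.

895 px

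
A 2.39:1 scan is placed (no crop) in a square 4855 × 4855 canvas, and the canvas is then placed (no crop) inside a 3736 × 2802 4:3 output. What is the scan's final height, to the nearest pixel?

1172 px

First fit — 2.39:1 into 4855×4855 spans the width: 4855.00 × 2031.38.
The square canvas is height-limited in 3736×2802, giving 2802.00 × 2802.00; scale factor 0.5771.
Applying the same ×0.5771: 2031.38 → 1172.38.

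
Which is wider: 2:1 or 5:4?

2:1

2 and 5:4 = 1.25; 2 > 1.25.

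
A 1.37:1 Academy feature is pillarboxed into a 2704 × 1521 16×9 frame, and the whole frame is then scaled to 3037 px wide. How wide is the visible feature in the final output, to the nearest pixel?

In the 2704×1521 frame the feature fills the height: width = 1521 × 1.370 ≈ 2083.77 px.
Resizing to 3037 px wide multiplies everything by 1.1232: 2083.77 → 2340.39 px.

2340 px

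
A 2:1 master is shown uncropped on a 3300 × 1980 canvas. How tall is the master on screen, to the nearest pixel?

1650 px

2:1 is wider than 5:3, so it spans the full width.
That makes the image 1650.00 px tall (3300 × 1/2).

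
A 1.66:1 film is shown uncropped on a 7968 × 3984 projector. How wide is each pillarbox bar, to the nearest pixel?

677 px

1.66:1 (1.660) < Univisium 2:1 (2.000), so the film fills the height.
That makes the image 6613.44 px wide (3984 × 1.660).
Black = 7968 − 6613.44 = 1354.56 px, or 677.28 per bar.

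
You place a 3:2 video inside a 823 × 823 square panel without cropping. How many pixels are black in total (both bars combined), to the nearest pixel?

3:2 (1.500) > square (1.000), so the video fills the width.
That makes the image 548.6667 px tall (823 × 2/3).
Black = 823 − 548.6667 = 274.3333 px.
Across the 823-px span: 274.3333 × 823 ≈ 225776 px.

225776 pixels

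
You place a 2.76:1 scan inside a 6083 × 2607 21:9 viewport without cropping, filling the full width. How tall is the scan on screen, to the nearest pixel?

2204 px

That makes the image 2203.99 px tall (6083 / 2.760).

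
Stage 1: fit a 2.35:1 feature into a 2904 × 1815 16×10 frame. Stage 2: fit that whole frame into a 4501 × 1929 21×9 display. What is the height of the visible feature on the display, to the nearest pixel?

Inside the 2904×1815 canvas the feature is width-limited at 2904.00 × 1235.74.
16×10 in 4501×1929: fills the height, so the intermediate becomes 3086.40 × 1929.00 — a scale of ×1.0628.
The feature scales with it: height 1235.74 × 1.0628 ≈ 1313.36.

1313 px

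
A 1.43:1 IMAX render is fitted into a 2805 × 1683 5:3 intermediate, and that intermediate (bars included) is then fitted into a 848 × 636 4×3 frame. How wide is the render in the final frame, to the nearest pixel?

728 px

First fit — 1.43:1 IMAX into 2805×1683 spans the height: 2406.69 × 1683.00.
Second fit — the 5:3 canvas into 848×636 spans the width: 848.00 × 508.80 (×0.3023 from 2805×1683).
The render scales with it: width 2406.69 × 0.3023 ≈ 727.58.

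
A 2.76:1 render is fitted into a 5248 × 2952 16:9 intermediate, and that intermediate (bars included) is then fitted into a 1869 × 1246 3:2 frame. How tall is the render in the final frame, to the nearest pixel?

677 px

2.76:1 in 5248×2952: fills the width, so the render is 5248.00 × 1901.45.
16:9 in 1869×1246: fills the width, so the intermediate becomes 1869.00 × 1051.31 — a scale of ×0.3561.
The render scales with it: height 1901.45 × 0.3561 ≈ 677.17.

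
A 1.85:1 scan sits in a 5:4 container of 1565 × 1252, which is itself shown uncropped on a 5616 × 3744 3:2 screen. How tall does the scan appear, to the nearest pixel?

1.85:1 in 1565×1252: fills the width, so the scan is 1565.00 × 845.95.
The 5:4 canvas is height-limited in 5616×3744, giving 4680.00 × 3744.00; scale factor 2.9904.
The scan scales with it: height 845.95 × 2.9904 ≈ 2529.73.

2530 px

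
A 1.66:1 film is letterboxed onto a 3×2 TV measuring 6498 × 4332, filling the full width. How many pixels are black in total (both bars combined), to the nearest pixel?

2713189 pixels

Content height = 6498 / 1.660 ≈ 3914.4578 px.
4332 − 3914.4578 = 417.5422 px of bars.
Across the 6498-px span: 417.5422 × 6498 ≈ 2713189 px.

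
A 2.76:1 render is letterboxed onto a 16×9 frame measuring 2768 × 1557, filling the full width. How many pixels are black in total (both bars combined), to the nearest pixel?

1533753 pixels

That makes the image 1002.8986 px tall (2768 / 2.760).
Black = 1557 − 1002.8986 = 554.1014 px.
That's 554.1014 × 2768 ≈ 1533753 black pixels.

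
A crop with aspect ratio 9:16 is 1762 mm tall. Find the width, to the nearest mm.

Width = 1762·9/16 = 991.12.

991 mm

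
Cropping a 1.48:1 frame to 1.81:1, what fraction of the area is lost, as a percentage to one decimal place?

1.81:1 is wider than 1.48:1, so the crop keeps the full width and trims the height.
(1.480)/(1.810) ≈ 0.818 of the area survives, leaving 18.23% discarded.

18.2%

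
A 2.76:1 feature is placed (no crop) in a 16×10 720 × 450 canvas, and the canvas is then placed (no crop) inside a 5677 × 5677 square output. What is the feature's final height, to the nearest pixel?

2057 px

First fit — 2.76:1 into 720×450 spans the width: 720.00 × 260.87.
Second fit — the 16×10 canvas into 5677×5677 spans the width: 5677.00 × 3548.12 (×7.8847 from 720×450).
So the feature's height is 260.87 × 7.8847 ≈ 2056.88.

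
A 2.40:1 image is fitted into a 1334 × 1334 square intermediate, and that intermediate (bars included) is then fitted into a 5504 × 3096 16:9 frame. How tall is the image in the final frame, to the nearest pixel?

1290 px

Inside the 1334×1334 canvas the image is width-limited at 1334.00 × 555.83.
The square canvas is height-limited in 5504×3096, giving 3096.00 × 3096.00; scale factor 2.3208.
Applying the same ×2.3208: 555.83 → 1290.00.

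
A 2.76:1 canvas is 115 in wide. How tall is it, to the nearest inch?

At 2.76:1, 115 / 2.760 ≈ 41.67.

42 in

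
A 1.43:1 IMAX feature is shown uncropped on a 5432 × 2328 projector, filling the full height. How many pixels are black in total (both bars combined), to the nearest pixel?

4895691 pixels

The feature is 2328 × 1.430 ≈ 3329.0400 px wide.
Black = 5432 − 3329.0400 = 2102.9600 px.
That's 2102.9600 × 2328 ≈ 4895691 black pixels.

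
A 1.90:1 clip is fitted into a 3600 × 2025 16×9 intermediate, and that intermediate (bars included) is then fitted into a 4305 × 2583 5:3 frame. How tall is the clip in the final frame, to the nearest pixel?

2266 px

First fit — 1.90:1 into 3600×2025 spans the width: 3600.00 × 1894.74.
16×9 in 4305×2583: fills the width, so the intermediate becomes 4305.00 × 2421.56 — a scale of ×1.1958.
The clip scales with it: height 1894.74 × 1.1958 ≈ 2265.79.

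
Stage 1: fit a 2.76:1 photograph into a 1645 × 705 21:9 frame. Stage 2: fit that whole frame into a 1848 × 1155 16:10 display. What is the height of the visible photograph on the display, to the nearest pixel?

2.76:1 in 1645×705: fills the width, so the photograph is 1645.00 × 596.01.
21:9 in 1848×1155: fills the width, so the intermediate becomes 1848.00 × 792.00 — a scale of ×1.1234.
So the photograph's height is 596.01 × 1.1234 ≈ 669.57.

670 px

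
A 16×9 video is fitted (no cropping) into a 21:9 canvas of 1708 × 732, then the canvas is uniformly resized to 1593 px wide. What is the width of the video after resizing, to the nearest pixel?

Fitted into 1708×732, the video spans the height; its width is 732 × 16/9 ≈ 1301.33 px.
Resizing to 1593 px wide multiplies everything by 0.9327: 1301.33 → 1213.71 px.

1214 px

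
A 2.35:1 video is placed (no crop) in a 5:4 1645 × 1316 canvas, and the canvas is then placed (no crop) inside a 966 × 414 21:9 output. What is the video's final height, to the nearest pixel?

Inside the 1645×1316 canvas the video is width-limited at 1645.00 × 700.00.
5:4 in 966×414: fills the height, so the intermediate becomes 517.50 × 414.00 — a scale of ×0.3146.
Applying the same ×0.3146: 700.00 → 220.21.

220 px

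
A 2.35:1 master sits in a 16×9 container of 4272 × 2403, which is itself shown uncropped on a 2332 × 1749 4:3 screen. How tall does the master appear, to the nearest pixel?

Inside the 4272×2403 canvas the master is width-limited at 4272.00 × 1817.87.
16×9 in 2332×1749: fills the width, so the intermediate becomes 2332.00 × 1311.75 — a scale of ×0.5459.
So the master's height is 1817.87 × 0.5459 ≈ 992.34.

992 px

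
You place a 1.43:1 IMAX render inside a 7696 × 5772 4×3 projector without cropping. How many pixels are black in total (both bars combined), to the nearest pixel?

3002839 pixels

1.43:1 IMAX is wider than 4×3, so it spans the full width.
Content height = 7696 / 1.430 ≈ 5381.8182 px.
Leftover height: 5772 − 5381.8182 = 390.1818 px.
That's 390.1818 × 7696 ≈ 3002839 black pixels.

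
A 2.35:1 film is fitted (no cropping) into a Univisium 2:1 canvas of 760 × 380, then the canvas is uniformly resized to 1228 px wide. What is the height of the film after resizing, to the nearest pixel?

At 760×380 the film is width-limited, so height = 760 / 2.350 ≈ 323.40 px.
The frame scales by 1228/760 = 1.6158; 323.40 × 1.6158 ≈ 522.55 px.

523 px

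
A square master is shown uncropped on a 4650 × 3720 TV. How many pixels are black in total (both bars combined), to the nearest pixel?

square (1.000) < 5:4 (1.250), so the master fills the height.
The master is 3720 × 1/1 ≈ 3720.0000 px wide.
Leftover width: 4650 − 3720.0000 = 930.0000 px.
Across the 3720-px span: 930.0000 × 3720 ≈ 3459600 px.

3459600 pixels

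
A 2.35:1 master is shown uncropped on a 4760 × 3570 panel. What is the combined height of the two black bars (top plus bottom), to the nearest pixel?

2.35:1 is wider than 4×3, so it spans the full width.
That makes the image 2025.53 px tall (4760 / 2.350).
Leftover height: 3570 − 2025.53 = 1544.47 px.

1544 px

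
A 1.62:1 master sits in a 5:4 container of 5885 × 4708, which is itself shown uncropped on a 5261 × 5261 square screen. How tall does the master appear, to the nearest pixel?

1.62:1 in 5885×4708: fills the width, so the master is 5885.00 × 3632.72.
The 5:4 canvas is width-limited in 5261×5261, giving 5261.00 × 4208.80; scale factor 0.8940.
The master scales with it: height 3632.72 × 0.8940 ≈ 3247.53.

3248 px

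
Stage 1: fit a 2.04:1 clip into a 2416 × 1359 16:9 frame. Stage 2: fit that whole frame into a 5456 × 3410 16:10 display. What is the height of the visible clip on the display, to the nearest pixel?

2.04:1 in 2416×1359: fills the width, so the clip is 2416.00 × 1184.31.
The 16:9 canvas is width-limited in 5456×3410, giving 5456.00 × 3069.00; scale factor 2.2583.
Applying the same ×2.2583: 1184.31 → 2674.51.

2675 px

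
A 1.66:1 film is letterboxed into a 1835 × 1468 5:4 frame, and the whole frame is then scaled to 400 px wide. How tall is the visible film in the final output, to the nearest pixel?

At 1835×1468 the film is width-limited, so height = 1835 / 1.660 ≈ 1105.42 px.
Resizing to 400 px wide multiplies everything by 0.2180: 1105.42 → 240.96 px.

241 px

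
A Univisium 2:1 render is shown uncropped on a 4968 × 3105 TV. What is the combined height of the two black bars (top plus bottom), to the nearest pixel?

621 px

Univisium 2:1 (2.000) > 16:10 (1.600), so the render fills the width.
The render is 4968 × 1/2 ≈ 2484.00 px tall.
Leftover height: 3105 − 2484.00 = 621.00 px.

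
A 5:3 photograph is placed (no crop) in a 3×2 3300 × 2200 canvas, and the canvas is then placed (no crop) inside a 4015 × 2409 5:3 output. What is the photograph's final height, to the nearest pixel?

5:3 in 3300×2200: fills the width, so the photograph is 3300.00 × 1980.00.
Second fit — the 3×2 canvas into 4015×2409 spans the height: 3613.50 × 2409.00 (×1.0950 from 3300×2200).
So the photograph's height is 1980.00 × 1.0950 ≈ 2168.10.

2168 px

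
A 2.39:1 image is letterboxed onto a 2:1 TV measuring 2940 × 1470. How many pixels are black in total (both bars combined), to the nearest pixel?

705231 pixels

Since 2.390 > 2.000, the image is width-limited.
That makes the image 1230.1255 px tall (2940 / 2.390).
Black = 1470 − 1230.1255 = 239.8745 px.
Across the 2940-px span: 239.8745 × 2940 ≈ 705231 px.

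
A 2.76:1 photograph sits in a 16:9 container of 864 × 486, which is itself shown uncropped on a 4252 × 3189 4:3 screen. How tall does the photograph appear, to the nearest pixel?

First fit — 2.76:1 into 864×486 spans the width: 864.00 × 313.04.
16:9 in 4252×3189: fills the width, so the intermediate becomes 4252.00 × 2391.75 — a scale of ×4.9213.
The photograph scales with it: height 313.04 × 4.9213 ≈ 1540.58.

1541 px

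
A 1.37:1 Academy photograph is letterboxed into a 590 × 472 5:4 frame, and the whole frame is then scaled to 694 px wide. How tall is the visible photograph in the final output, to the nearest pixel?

At 590×472 the photograph is width-limited, so height = 590 / 1.370 ≈ 430.66 px.
Resizing to 694 px wide multiplies everything by 1.1763: 430.66 → 506.57 px.

507 px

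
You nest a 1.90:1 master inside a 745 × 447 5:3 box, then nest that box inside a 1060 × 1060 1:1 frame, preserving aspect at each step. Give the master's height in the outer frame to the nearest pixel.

First fit — 1.90:1 into 745×447 spans the width: 745.00 × 392.11.
Second fit — the 5:3 canvas into 1060×1060 spans the width: 1060.00 × 636.00 (×1.4228 from 745×447).
The master scales with it: height 392.11 × 1.4228 ≈ 557.89.

558 px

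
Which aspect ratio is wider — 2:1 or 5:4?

2 and 5:4 = 1.25; 2 > 1.25.

2:1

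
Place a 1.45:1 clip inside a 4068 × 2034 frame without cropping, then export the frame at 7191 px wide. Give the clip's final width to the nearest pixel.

5213 px

At 4068×2034 the clip is height-limited, so width = 2034 × 1.450 ≈ 2949.30 px.
Scaling 4068 → 7191 is ×1.7677, so the width becomes 2949.30 × 1.7677 ≈ 5213.48 px.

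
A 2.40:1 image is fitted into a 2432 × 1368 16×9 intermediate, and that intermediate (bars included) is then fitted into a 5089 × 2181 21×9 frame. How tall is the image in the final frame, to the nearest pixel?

2.40:1 in 2432×1368: fills the width, so the image is 2432.00 × 1013.33.
Second fit — the 16×9 canvas into 5089×2181 spans the height: 3877.33 × 2181.00 (×1.5943 from 2432×1368).
The image scales with it: height 1013.33 × 1.5943 ≈ 1615.56.

1616 px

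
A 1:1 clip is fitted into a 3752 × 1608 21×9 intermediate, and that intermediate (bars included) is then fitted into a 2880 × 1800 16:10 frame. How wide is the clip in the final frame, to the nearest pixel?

Inside the 3752×1608 canvas the clip is height-limited at 1608.00 × 1608.00.
The 21×9 canvas is width-limited in 2880×1800, giving 2880.00 × 1234.29; scale factor 0.7676.
So the clip's width is 1608.00 × 0.7676 ≈ 1234.29.

1234 px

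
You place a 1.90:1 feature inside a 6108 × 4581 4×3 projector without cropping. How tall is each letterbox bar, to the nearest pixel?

683 px

1.90:1 is wider than 4×3, so it spans the full width.
Content height = 6108 / 1.900 ≈ 3214.74 px.
4581 − 3214.74 = 1366.26 px of bars (683.13 each).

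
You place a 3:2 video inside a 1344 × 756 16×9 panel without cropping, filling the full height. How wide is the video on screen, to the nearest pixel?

1134 px

Content width = 756 × 3/2 ≈ 1134.00 px.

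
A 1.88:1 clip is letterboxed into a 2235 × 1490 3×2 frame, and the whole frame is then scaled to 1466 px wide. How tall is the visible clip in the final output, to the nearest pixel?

780 px

At 2235×1490 the clip is width-limited, so height = 2235 / 1.880 ≈ 1188.83 px.
Resizing to 1466 px wide multiplies everything by 0.6559: 1188.83 → 779.79 px.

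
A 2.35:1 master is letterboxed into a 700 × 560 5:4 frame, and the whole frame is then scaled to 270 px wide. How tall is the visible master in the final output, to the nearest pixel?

115 px

Fitted into 700×560, the master spans the width; its height is 700 / 2.350 ≈ 297.87 px.
Scaling 700 → 270 is ×0.3857, so the height becomes 297.87 × 0.3857 ≈ 114.89 px.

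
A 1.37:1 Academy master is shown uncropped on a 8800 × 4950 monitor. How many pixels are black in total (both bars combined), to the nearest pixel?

9991575 pixels

Since 1.370 < 1.778, the master is height-limited.
The master is 4950 × 1.370 ≈ 6781.5000 px wide.
Black = 8800 − 6781.5000 = 2018.5000 px.
Across the 4950-px span: 2018.5000 × 4950 ≈ 9991575 px.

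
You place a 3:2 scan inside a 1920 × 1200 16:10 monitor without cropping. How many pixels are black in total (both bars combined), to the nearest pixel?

144000 pixels

Since 1.500 < 1.600, the scan is height-limited.
That makes the image 1800.0000 px wide (1200 × 3/2).
Leftover width: 1920 − 1800.0000 = 120.0000 px.
Bar area = 120.0000 × 1200 ≈ 144000 px.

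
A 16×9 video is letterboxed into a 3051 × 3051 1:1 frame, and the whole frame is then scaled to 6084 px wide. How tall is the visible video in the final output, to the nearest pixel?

3422 px

At 3051×3051 the video is width-limited, so height = 3051 × 9/16 ≈ 1716.19 px.
Resizing to 6084 px wide multiplies everything by 1.9941: 1716.19 → 3422.25 px.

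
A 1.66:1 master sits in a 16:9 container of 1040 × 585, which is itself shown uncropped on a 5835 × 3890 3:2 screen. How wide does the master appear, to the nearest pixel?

First fit — 1.66:1 into 1040×585 spans the height: 971.10 × 585.00.
16:9 in 5835×3890: fills the width, so the intermediate becomes 5835.00 × 3282.19 — a scale of ×5.6106.
The master scales with it: width 971.10 × 5.6106 ≈ 5448.43.

5448 px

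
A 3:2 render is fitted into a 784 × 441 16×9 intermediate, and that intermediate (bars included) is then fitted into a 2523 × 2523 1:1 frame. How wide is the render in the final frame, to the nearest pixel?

2129 px

3:2 in 784×441: fills the height, so the render is 661.50 × 441.00.
The 16×9 canvas is width-limited in 2523×2523, giving 2523.00 × 1419.19; scale factor 3.2181.
The render scales with it: width 661.50 × 3.2181 ≈ 2128.78.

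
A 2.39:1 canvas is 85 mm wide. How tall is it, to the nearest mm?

36 mm

85 / 2.390 = 35.56.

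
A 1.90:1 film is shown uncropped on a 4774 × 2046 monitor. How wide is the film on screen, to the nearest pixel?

1.90:1 is narrower than 21×9, so it spans the full height.
Content width = 2046 × 1.900 ≈ 3887.40 px.

3887 px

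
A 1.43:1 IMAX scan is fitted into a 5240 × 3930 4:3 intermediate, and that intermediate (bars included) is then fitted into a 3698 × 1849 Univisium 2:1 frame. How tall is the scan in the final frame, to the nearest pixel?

1.43:1 IMAX in 5240×3930: fills the width, so the scan is 5240.00 × 3664.34.
The 4:3 canvas is height-limited in 3698×1849, giving 2465.33 × 1849.00; scale factor 0.4705.
The scan scales with it: height 3664.34 × 0.4705 ≈ 1724.01.

1724 px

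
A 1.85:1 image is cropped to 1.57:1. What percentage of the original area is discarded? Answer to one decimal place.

15.1%

1.57:1 is narrower than 1.85:1, so the crop keeps the full height and trims the width.
(1.570)/(1.850) ≈ 0.849 of the area survives, leaving 15.14% discarded.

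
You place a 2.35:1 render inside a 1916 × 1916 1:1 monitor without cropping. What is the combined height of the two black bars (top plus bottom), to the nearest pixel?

2.35:1 (2.350) > 1:1 (1.000), so the render fills the width.
Content height = 1916 / 2.350 ≈ 815.32 px.
1916 − 815.32 = 1100.68 px of bars.

1101 px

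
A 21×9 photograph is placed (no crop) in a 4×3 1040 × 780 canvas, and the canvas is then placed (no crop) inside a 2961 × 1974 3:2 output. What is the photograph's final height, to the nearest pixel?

21×9 in 1040×780: fills the width, so the photograph is 1040.00 × 445.71.
The 4×3 canvas is height-limited in 2961×1974, giving 2632.00 × 1974.00; scale factor 2.5308.
So the photograph's height is 445.71 × 2.5308 ≈ 1128.00.

1128 px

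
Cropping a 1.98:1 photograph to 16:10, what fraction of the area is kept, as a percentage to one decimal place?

80.8%

16:10 is narrower than 1.98:1, so the crop keeps the full height and trims the width.
Fraction kept = (1.600)/(1.980) ≈ 80.81%.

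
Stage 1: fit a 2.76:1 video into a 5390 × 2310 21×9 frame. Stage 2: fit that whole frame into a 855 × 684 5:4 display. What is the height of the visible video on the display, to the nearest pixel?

310 px

Inside the 5390×2310 canvas the video is width-limited at 5390.00 × 1952.90.
Second fit — the 21×9 canvas into 855×684 spans the width: 855.00 × 366.43 (×0.1586 from 5390×2310).
Applying the same ×0.1586: 1952.90 → 309.78.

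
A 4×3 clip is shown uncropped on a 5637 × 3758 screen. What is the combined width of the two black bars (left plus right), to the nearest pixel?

626 px

4×3 is narrower than 3:2, so it spans the full height.
That makes the image 5010.67 px wide (3758 × 4/3).
Black = 5637 − 5010.67 = 626.33 px.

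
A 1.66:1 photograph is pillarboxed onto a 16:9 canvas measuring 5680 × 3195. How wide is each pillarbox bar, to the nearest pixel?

188 px

1.66:1 is narrower than 16:9, so it spans the full height.
That makes the image 5303.70 px wide (3195 × 1.660).
Leftover width: 5680 − 5303.70 = 376.30 px → 188.15 each side.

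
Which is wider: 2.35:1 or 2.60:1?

2.35 and 2.6; 2.6 > 2.35.

2.60:1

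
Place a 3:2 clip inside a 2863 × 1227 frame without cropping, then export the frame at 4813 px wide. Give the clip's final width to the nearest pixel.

At 2863×1227 the clip is height-limited, so width = 1227 × 3/2 ≈ 1840.50 px.
Resizing to 4813 px wide multiplies everything by 1.6811: 1840.50 → 3094.07 px.

3094 px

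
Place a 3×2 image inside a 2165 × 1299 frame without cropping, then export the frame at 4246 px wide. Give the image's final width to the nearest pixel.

3821 px

In the 2165×1299 frame the image fills the height: width = 1299 × 3/2 ≈ 1948.50 px.
Resizing to 4246 px wide multiplies everything by 1.9612: 1948.50 → 3821.40 px.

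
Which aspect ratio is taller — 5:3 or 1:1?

1:1

5:3 = 1.667 and 1; 1.667 > 1. The smaller width-to-height ratio is the taller frame.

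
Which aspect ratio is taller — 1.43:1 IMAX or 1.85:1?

1.43 and 1.85; 1.85 > 1.43. The smaller width-to-height ratio is the taller frame.

1.43:1 IMAX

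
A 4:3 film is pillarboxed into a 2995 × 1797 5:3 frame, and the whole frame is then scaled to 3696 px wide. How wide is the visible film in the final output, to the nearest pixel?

2957 px

Fitted into 2995×1797, the film spans the height; its width is 1797 × 4/3 ≈ 2396.00 px.
Scaling 2995 → 3696 is ×1.2341, so the width becomes 2396.00 × 1.2341 ≈ 2956.80 px.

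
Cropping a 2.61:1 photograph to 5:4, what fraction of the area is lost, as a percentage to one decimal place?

52.1%

5:4 is narrower than 2.61:1, so the crop keeps the full height and trims the width.
Area ratio = (1.250)/(2.610) = 47.89%; the remaining 52.11% is cropped out.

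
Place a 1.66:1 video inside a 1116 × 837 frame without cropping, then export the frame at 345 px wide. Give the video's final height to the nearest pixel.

Fitted into 1116×837, the video spans the width; its height is 1116 / 1.660 ≈ 672.29 px.
Scaling 1116 → 345 is ×0.3091, so the height becomes 672.29 × 0.3091 ≈ 207.83 px.

208 px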